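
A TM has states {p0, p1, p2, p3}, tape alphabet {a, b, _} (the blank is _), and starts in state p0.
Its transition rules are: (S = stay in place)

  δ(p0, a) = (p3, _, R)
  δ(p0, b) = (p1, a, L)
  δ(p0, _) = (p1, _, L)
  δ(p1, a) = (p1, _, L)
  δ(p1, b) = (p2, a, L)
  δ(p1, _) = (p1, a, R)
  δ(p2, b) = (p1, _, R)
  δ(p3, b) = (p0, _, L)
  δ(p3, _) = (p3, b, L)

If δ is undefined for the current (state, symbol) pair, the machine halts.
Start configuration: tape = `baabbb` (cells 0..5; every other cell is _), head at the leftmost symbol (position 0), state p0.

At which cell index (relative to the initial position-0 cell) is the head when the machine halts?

2

state=p0 head=0 tape=____[b]aabbb   (p0,b)→(p1,a,L)
state=p1 head=-1 tape=___[_]aaabbb   (p1,_)→(p1,a,R)
state=p1 head=0 tape=___a[a]aabbb   (p1,a)→(p1,_,L)
state=p1 head=-1 tape=___[a]_aabbb   (p1,a)→(p1,_,L)
state=p1 head=-2 tape=__[_]__aabbb   (p1,_)→(p1,a,R)
state=p1 head=-1 tape=__a[_]_aabbb   (p1,_)→(p1,a,R)
state=p1 head=0 tape=__aa[_]aabbb   (p1,_)→(p1,a,R)
state=p1 head=1 tape=__aaa[a]abbb   (p1,a)→(p1,_,L)
state=p1 head=0 tape=__aa[a]_abbb   (p1,a)→(p1,_,L)
state=p1 head=-1 tape=__a[a]__abbb   (p1,a)→(p1,_,L)
state=p1 head=-2 tape=__[a]___abbb   (p1,a)→(p1,_,L)
state=p1 head=-3 tape=_[_]____abbb   (p1,_)→(p1,a,R)
state=p1 head=-2 tape=_a[_]___abbb   (p1,_)→(p1,a,R)
state=p1 head=-1 tape=_aa[_]__abbb   (p1,_)→(p1,a,R)
state=p1 head=0 tape=_aaa[_]_abbb   (p1,_)→(p1,a,R)
state=p1 head=1 tape=_aaaa[_]abbb   (p1,_)→(p1,a,R)
state=p1 head=2 tape=_aaaaa[a]bbb   (p1,a)→(p1,_,L)
state=p1 head=1 tape=_aaaa[a]_bbb   (p1,a)→(p1,_,L)
state=p1 head=0 tape=_aaa[a]__bbb   (p1,a)→(p1,_,L)
state=p1 head=-1 tape=_aa[a]___bbb   (p1,a)→(p1,_,L)
state=p1 head=-2 tape=_a[a]____bbb   (p1,a)→(p1,_,L)
state=p1 head=-3 tape=_[a]_____bbb   (p1,a)→(p1,_,L)
state=p1 head=-4 tape=[_]______bbb   (p1,_)→(p1,a,R)
state=p1 head=-3 tape=a[_]_____bbb   (p1,_)→(p1,a,R)
state=p1 head=-2 tape=aa[_]____bbb   (p1,_)→(p1,a,R)
state=p1 head=-1 tape=aaa[_]___bbb   (p1,_)→(p1,a,R)
state=p1 head=0 tape=aaaa[_]__bbb   (p1,_)→(p1,a,R)
state=p1 head=1 tape=aaaaa[_]_bbb   (p1,_)→(p1,a,R)
state=p1 head=2 tape=aaaaaa[_]bbb   (p1,_)→(p1,a,R)
state=p1 head=3 tape=aaaaaaa[b]bb   (p1,b)→(p2,a,L)
state=p2 head=2 tape=aaaaaa[a]abb
At halt the head is at cell 2.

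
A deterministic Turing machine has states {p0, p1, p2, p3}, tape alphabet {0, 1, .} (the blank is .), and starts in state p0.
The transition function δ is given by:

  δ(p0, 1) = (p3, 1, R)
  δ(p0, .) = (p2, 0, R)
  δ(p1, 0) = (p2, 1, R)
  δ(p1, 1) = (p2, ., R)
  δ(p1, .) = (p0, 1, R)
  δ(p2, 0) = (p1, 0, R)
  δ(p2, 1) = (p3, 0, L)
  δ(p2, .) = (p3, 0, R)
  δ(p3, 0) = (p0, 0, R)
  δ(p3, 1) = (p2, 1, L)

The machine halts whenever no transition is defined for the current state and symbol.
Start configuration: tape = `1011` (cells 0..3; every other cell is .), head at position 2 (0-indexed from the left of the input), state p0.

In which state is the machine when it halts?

p0 | 10[1]1   read 1 → write 1, move R, go to p3
p3 | 101[1]   read 1 → write 1, move L, go to p2
p2 | 10[1]1   read 1 → write 0, move L, go to p3
p3 | 1[0]01   read 0 → write 0, move R, go to p0
p0 | 10[0]1
No transition is defined for (p0, 0); M halts in state p0.

p0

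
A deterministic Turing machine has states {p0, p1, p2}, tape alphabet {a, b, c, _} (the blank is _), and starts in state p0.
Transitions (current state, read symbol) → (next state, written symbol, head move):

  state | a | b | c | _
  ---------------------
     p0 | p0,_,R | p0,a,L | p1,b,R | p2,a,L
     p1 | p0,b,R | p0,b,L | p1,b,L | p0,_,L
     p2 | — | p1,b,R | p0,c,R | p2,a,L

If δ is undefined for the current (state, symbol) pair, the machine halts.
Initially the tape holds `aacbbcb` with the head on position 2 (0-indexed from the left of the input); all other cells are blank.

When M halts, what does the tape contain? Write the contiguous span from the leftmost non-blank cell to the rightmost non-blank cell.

aaaabcb

p0 | aa[c]bbcb   read c → write b, move R, go to p1
p1 | aab[b]bcb   read b → write b, move L, go to p0
p0 | aa[b]bbcb   read b → write a, move L, go to p0
p0 | a[a]abbcb   read a → write _, move R, go to p0
p0 | a_[a]bbcb   read a → write _, move R, go to p0
p0 | a__[b]bcb   read b → write a, move L, go to p0
p0 | a_[_]abcb   read _ → write a, move L, go to p2
p2 | a[_]aabcb   read _ → write a, move L, go to p2
p2 | [a]aaabcb
The non-blank tape span at halt is aaaabcb.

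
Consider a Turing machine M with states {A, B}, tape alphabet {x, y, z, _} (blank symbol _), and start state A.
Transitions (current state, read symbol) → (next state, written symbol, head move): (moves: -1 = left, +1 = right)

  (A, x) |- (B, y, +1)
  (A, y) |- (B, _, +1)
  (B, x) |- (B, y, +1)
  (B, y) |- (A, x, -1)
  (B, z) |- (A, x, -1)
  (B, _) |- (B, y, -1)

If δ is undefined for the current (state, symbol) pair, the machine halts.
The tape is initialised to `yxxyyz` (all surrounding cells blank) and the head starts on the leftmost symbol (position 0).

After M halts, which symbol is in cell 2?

_

A | [y]xxyyz_   read y → write _, move +1, go to B
B | _[x]xyyz_   read x → write y, move +1, go to B
B | _y[x]yyz_   read x → write y, move +1, go to B
B | _yy[y]yz_   read y → write x, move -1, go to A
A | _y[y]xyz_   read y → write _, move +1, go to B
B | _y_[x]yz_   read x → write y, move +1, go to B
B | _y_y[y]z_   read y → write x, move -1, go to A
A | _y_[y]xz_   read y → write _, move +1, go to B
B | _y__[x]z_   read x → write y, move +1, go to B
B | _y__y[z]_   read z → write x, move -1, go to A
A | _y__[y]x_   read y → write _, move +1, go to B
B | _y___[x]_   read x → write y, move +1, go to B
B | _y___y[_]   read _ → write y, move -1, go to B
B | _y___[y]y   read y → write x, move -1, go to A
A | _y__[_]xy
Cell 2 holds _ when M halts.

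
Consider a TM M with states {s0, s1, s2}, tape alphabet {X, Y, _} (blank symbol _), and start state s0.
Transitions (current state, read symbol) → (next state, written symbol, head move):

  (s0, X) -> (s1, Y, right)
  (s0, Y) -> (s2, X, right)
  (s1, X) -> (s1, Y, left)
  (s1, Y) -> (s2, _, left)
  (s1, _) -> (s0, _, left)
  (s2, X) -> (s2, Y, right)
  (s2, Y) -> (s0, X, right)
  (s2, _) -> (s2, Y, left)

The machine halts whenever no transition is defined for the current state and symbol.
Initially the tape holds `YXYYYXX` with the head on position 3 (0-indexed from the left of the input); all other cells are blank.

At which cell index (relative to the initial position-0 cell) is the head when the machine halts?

state=s0 head=3 tape=YXY[Y]YXX_   (s0,Y)→(s2,X,right)
state=s2 head=4 tape=YXYX[Y]XX_   (s2,Y)→(s0,X,right)
state=s0 head=5 tape=YXYXX[X]X_   (s0,X)→(s1,Y,right)
state=s1 head=6 tape=YXYXXY[X]_   (s1,X)→(s1,Y,left)
state=s1 head=5 tape=YXYXX[Y]Y_   (s1,Y)→(s2,_,left)
state=s2 head=4 tape=YXYX[X]_Y_   (s2,X)→(s2,Y,right)
state=s2 head=5 tape=YXYXY[_]Y_   (s2,_)→(s2,Y,left)
state=s2 head=4 tape=YXYX[Y]YY_   (s2,Y)→(s0,X,right)
state=s0 head=5 tape=YXYXX[Y]Y_   (s0,Y)→(s2,X,right)
state=s2 head=6 tape=YXYXXX[Y]_   (s2,Y)→(s0,X,right)
state=s0 head=7 tape=YXYXXXX[_]
At halt the head is at cell 7.

7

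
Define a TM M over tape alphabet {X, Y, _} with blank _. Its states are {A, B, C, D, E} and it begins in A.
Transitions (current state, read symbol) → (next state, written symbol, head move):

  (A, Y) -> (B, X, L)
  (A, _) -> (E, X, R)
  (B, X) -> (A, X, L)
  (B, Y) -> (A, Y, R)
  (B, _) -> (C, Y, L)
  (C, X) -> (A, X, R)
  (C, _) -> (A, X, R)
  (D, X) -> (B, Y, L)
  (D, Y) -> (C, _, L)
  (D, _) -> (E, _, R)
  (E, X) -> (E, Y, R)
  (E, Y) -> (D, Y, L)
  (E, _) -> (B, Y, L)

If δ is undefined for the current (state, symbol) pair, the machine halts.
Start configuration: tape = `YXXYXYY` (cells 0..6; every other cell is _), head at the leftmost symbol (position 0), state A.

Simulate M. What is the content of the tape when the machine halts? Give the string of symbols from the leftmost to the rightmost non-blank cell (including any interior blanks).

XYYYY_YXYY

state=A head=0 tape=___[Y]XXYXYY   (A,Y)→(B,X,L)
state=B head=-1 tape=__[_]XXXYXYY   (B,_)→(C,Y,L)
state=C head=-2 tape=_[_]YXXXYXYY   (C,_)→(A,X,R)
state=A head=-1 tape=_X[Y]XXXYXYY   (A,Y)→(B,X,L)
state=B head=-2 tape=_[X]XXXXYXYY   (B,X)→(A,X,L)
state=A head=-3 tape=[_]XXXXXYXYY   (A,_)→(E,X,R)
state=E head=-2 tape=X[X]XXXXYXYY   (E,X)→(E,Y,R)
state=E head=-1 tape=XY[X]XXXYXYY   (E,X)→(E,Y,R)
state=E head=0 tape=XYY[X]XXYXYY   (E,X)→(E,Y,R)
state=E head=1 tape=XYYY[X]XYXYY   (E,X)→(E,Y,R)
state=E head=2 tape=XYYYY[X]YXYY   (E,X)→(E,Y,R)
state=E head=3 tape=XYYYYY[Y]XYY   (E,Y)→(D,Y,L)
state=D head=2 tape=XYYYY[Y]YXYY   (D,Y)→(C,_,L)
state=C head=1 tape=XYYY[Y]_YXYY
The non-blank tape span at halt is XYYYY_YXYY.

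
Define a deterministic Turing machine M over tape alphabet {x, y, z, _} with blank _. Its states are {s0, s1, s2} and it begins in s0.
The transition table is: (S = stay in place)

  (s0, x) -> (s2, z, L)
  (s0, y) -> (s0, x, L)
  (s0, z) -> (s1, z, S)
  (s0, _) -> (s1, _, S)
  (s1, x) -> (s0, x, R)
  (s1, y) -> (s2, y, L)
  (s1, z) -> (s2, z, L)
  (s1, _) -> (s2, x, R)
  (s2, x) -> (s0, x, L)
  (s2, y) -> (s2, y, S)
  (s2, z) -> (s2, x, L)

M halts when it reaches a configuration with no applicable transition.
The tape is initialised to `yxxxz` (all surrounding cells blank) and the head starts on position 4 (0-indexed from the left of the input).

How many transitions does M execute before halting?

10

state=s0 head=4 tape=__yxxx[z]   (s0,z)→(s1,z,S)
state=s1 head=4 tape=__yxxx[z]   (s1,z)→(s2,z,L)
state=s2 head=3 tape=__yxx[x]z   (s2,x)→(s0,x,L)
state=s0 head=2 tape=__yx[x]xz   (s0,x)→(s2,z,L)
state=s2 head=1 tape=__y[x]zxz   (s2,x)→(s0,x,L)
state=s0 head=0 tape=__[y]xzxz   (s0,y)→(s0,x,L)
state=s0 head=-1 tape=_[_]xxzxz   (s0,_)→(s1,_,S)
state=s1 head=-1 tape=_[_]xxzxz   (s1,_)→(s2,x,R)
state=s2 head=0 tape=_x[x]xzxz   (s2,x)→(s0,x,L)
state=s0 head=-1 tape=_[x]xxzxz   (s0,x)→(s2,z,L)
state=s2 head=-2 tape=[_]zxxzxz
M halts after 10 transitions.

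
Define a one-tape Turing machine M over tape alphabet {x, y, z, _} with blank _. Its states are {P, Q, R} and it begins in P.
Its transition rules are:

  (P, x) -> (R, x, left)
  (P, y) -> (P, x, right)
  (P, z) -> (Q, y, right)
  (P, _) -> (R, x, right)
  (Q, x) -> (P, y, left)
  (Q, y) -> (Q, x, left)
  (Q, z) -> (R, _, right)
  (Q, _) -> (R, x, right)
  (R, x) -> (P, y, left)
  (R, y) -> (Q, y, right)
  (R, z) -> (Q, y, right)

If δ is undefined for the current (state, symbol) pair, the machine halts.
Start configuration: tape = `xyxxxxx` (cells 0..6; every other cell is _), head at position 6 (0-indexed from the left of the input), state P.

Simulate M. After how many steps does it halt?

state=P head=6 tape=_xyxxxx[x]   (P,x)→(R,x,left)
state=R head=5 tape=_xyxxx[x]x   (R,x)→(P,y,left)
state=P head=4 tape=_xyxx[x]yx   (P,x)→(R,x,left)
state=R head=3 tape=_xyx[x]xyx   (R,x)→(P,y,left)
state=P head=2 tape=_xy[x]yxyx   (P,x)→(R,x,left)
state=R head=1 tape=_x[y]xyxyx   (R,y)→(Q,y,right)
state=Q head=2 tape=_xy[x]yxyx   (Q,x)→(P,y,left)
state=P head=1 tape=_x[y]yyxyx   (P,y)→(P,x,right)
state=P head=2 tape=_xx[y]yxyx   (P,y)→(P,x,right)
state=P head=3 tape=_xxx[y]xyx   (P,y)→(P,x,right)
state=P head=4 tape=_xxxx[x]yx   (P,x)→(R,x,left)
state=R head=3 tape=_xxx[x]xyx   (R,x)→(P,y,left)
state=P head=2 tape=_xx[x]yxyx   (P,x)→(R,x,left)
state=R head=1 tape=_x[x]xyxyx   (R,x)→(P,y,left)
state=P head=0 tape=_[x]yxyxyx   (P,x)→(R,x,left)
state=R head=-1 tape=[_]xyxyxyx
M halts after 15 transitions.

15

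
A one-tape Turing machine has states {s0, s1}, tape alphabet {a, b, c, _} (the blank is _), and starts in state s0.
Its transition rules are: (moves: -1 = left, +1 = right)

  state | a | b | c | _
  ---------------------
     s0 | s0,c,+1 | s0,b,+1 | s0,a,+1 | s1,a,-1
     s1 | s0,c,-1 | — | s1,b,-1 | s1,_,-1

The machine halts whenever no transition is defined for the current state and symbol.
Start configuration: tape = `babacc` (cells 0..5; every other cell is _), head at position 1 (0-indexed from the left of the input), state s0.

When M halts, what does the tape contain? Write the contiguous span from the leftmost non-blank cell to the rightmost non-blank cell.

state=s0 head=1 tape=b[a]bacc___   (s0,a)→(s0,c,+1)
state=s0 head=2 tape=bc[b]acc___   (s0,b)→(s0,b,+1)
state=s0 head=3 tape=bcb[a]cc___   (s0,a)→(s0,c,+1)
state=s0 head=4 tape=bcbc[c]c___   (s0,c)→(s0,a,+1)
state=s0 head=5 tape=bcbca[c]___   (s0,c)→(s0,a,+1)
state=s0 head=6 tape=bcbcaa[_]__   (s0,_)→(s1,a,-1)
state=s1 head=5 tape=bcbca[a]a__   (s1,a)→(s0,c,-1)
state=s0 head=4 tape=bcbc[a]ca__   (s0,a)→(s0,c,+1)
state=s0 head=5 tape=bcbcc[c]a__   (s0,c)→(s0,a,+1)
state=s0 head=6 tape=bcbcca[a]__   (s0,a)→(s0,c,+1)
state=s0 head=7 tape=bcbccac[_]_   (s0,_)→(s1,a,-1)
state=s1 head=6 tape=bcbcca[c]a_   (s1,c)→(s1,b,-1)
state=s1 head=5 tape=bcbcc[a]ba_   (s1,a)→(s0,c,-1)
state=s0 head=4 tape=bcbc[c]cba_   (s0,c)→(s0,a,+1)
state=s0 head=5 tape=bcbca[c]ba_   (s0,c)→(s0,a,+1)
state=s0 head=6 tape=bcbcaa[b]a_   (s0,b)→(s0,b,+1)
state=s0 head=7 tape=bcbcaab[a]_   (s0,a)→(s0,c,+1)
state=s0 head=8 tape=bcbcaabc[_]   (s0,_)→(s1,a,-1)
state=s1 head=7 tape=bcbcaab[c]a   (s1,c)→(s1,b,-1)
state=s1 head=6 tape=bcbcaa[b]ba
The non-blank tape span at halt is bcbcaabba.

bcbcaabba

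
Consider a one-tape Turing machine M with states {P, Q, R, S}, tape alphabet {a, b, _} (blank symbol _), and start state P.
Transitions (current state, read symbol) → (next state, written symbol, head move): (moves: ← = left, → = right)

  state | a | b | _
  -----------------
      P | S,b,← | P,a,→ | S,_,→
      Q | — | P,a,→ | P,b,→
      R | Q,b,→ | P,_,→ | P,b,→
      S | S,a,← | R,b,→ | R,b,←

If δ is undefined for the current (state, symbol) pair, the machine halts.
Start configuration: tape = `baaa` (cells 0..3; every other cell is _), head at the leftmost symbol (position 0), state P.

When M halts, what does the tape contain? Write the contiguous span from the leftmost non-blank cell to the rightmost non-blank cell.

P | __[b]aaa   read b → write a, move →, go to P
P | __a[a]aa   read a → write b, move ←, go to S
S | __[a]baa   read a → write a, move ←, go to S
S | _[_]abaa   read _ → write b, move ←, go to R
R | [_]babaa   read _ → write b, move →, go to P
P | b[b]abaa   read b → write a, move →, go to P
P | ba[a]baa   read a → write b, move ←, go to S
S | b[a]bbaa   read a → write a, move ←, go to S
S | [b]abbaa   read b → write b, move →, go to R
R | b[a]bbaa   read a → write b, move →, go to Q
Q | bb[b]baa   read b → write a, move →, go to P
P | bba[b]aa   read b → write a, move →, go to P
P | bbaa[a]a   read a → write b, move ←, go to S
S | bba[a]ba   read a → write a, move ←, go to S
S | bb[a]aba   read a → write a, move ←, go to S
S | b[b]aaba   read b → write b, move →, go to R
R | bb[a]aba   read a → write b, move →, go to Q
Q | bbb[a]ba
The non-blank tape span at halt is bbbaba.

bbbaba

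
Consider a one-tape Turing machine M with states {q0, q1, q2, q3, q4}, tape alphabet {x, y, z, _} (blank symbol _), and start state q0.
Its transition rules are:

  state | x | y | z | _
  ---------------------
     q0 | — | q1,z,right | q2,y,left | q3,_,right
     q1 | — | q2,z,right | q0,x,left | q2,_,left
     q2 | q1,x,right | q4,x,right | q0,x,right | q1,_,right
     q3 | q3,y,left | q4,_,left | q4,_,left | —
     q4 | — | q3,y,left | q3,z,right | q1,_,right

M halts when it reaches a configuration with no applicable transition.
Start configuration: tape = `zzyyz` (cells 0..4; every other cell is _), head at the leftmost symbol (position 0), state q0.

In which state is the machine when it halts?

q3

state=q0 head=0 tape=_[z]zyyz__   (q0,z)→(q2,y,left)
state=q2 head=-1 tape=[_]yzyyz__   (q2,_)→(q1,_,right)
state=q1 head=0 tape=_[y]zyyz__   (q1,y)→(q2,z,right)
state=q2 head=1 tape=_z[z]yyz__   (q2,z)→(q0,x,right)
state=q0 head=2 tape=_zx[y]yz__   (q0,y)→(q1,z,right)
state=q1 head=3 tape=_zxz[y]z__   (q1,y)→(q2,z,right)
state=q2 head=4 tape=_zxzz[z]__   (q2,z)→(q0,x,right)
state=q0 head=5 tape=_zxzzx[_]_   (q0,_)→(q3,_,right)
state=q3 head=6 tape=_zxzzx_[_]
No transition is defined for (q3, _); M halts in state q3.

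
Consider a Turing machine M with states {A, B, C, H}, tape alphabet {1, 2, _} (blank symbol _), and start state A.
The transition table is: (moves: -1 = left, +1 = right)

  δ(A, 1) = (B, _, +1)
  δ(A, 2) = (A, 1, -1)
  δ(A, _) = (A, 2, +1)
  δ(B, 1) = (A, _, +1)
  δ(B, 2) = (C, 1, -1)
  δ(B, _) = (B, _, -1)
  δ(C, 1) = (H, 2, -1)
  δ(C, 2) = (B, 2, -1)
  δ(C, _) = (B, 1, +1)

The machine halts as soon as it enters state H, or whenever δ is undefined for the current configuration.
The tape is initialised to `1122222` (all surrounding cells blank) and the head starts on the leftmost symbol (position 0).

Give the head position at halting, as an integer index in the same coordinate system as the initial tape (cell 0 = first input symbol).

A | [1]122222_   read 1 → write _, move +1, go to B
B | _[1]22222_   read 1 → write _, move +1, go to A
A | __[2]2222_   read 2 → write 1, move -1, go to A
A | _[_]12222_   read _ → write 2, move +1, go to A
A | _2[1]2222_   read 1 → write _, move +1, go to B
B | _2_[2]222_   read 2 → write 1, move -1, go to C
C | _2[_]1222_   read _ → write 1, move +1, go to B
B | _21[1]222_   read 1 → write _, move +1, go to A
A | _21_[2]22_   read 2 → write 1, move -1, go to A
A | _21[_]122_   read _ → write 2, move +1, go to A
A | _212[1]22_   read 1 → write _, move +1, go to B
B | _212_[2]2_   read 2 → write 1, move -1, go to C
C | _212[_]12_   read _ → write 1, move +1, go to B
B | _2121[1]2_   read 1 → write _, move +1, go to A
A | _2121_[2]_   read 2 → write 1, move -1, go to A
A | _2121[_]1_   read _ → write 2, move +1, go to A
A | _21212[1]_   read 1 → write _, move +1, go to B
B | _21212_[_]   read _ → write _, move -1, go to B
B | _21212[_]_   read _ → write _, move -1, go to B
B | _2121[2]__   read 2 → write 1, move -1, go to C
C | _212[1]1__   read 1 → write 2, move -1, go to H
H | _21[2]21__
At halt the head is at cell 3.

3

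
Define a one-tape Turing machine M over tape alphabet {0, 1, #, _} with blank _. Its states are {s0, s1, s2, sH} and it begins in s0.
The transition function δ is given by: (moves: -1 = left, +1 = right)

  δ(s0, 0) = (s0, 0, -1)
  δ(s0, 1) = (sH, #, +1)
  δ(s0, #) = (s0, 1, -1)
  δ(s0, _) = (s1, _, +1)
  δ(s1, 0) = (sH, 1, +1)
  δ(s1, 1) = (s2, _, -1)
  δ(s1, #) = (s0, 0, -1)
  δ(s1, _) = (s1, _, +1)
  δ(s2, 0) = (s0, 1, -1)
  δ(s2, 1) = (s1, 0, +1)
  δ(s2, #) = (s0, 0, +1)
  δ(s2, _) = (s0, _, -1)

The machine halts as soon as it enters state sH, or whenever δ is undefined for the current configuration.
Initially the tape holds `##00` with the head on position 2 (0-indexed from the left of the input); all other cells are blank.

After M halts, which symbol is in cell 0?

_

state=s0 head=2 tape=__##[0]0   (s0,0)→(s0,0,-1)
state=s0 head=1 tape=__#[#]00   (s0,#)→(s0,1,-1)
state=s0 head=0 tape=__[#]100   (s0,#)→(s0,1,-1)
state=s0 head=-1 tape=_[_]1100   (s0,_)→(s1,_,+1)
state=s1 head=0 tape=__[1]100   (s1,1)→(s2,_,-1)
state=s2 head=-1 tape=_[_]_100   (s2,_)→(s0,_,-1)
state=s0 head=-2 tape=[_]__100   (s0,_)→(s1,_,+1)
state=s1 head=-1 tape=_[_]_100   (s1,_)→(s1,_,+1)
state=s1 head=0 tape=__[_]100   (s1,_)→(s1,_,+1)
state=s1 head=1 tape=___[1]00   (s1,1)→(s2,_,-1)
state=s2 head=0 tape=__[_]_00   (s2,_)→(s0,_,-1)
state=s0 head=-1 tape=_[_]__00   (s0,_)→(s1,_,+1)
state=s1 head=0 tape=__[_]_00   (s1,_)→(s1,_,+1)
state=s1 head=1 tape=___[_]00   (s1,_)→(s1,_,+1)
state=s1 head=2 tape=____[0]0   (s1,0)→(sH,1,+1)
state=sH head=3 tape=____1[0]
Cell 0 holds _ when M halts.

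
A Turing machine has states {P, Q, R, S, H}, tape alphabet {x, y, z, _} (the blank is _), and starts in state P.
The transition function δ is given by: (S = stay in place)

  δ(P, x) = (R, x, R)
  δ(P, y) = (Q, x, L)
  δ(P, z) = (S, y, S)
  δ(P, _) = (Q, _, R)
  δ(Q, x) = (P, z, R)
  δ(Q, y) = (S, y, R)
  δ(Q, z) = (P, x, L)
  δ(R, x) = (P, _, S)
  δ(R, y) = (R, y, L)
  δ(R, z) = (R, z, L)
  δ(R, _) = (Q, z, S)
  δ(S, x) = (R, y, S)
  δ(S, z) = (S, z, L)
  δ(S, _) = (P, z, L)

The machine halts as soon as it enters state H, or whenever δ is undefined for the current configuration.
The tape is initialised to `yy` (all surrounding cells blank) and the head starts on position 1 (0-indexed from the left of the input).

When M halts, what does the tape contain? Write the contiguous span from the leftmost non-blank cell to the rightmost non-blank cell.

z_xz

state=P head=1 tape=__y[y]_   (P,y)→(Q,x,L)
state=Q head=0 tape=__[y]x_   (Q,y)→(S,y,R)
state=S head=1 tape=__y[x]_   (S,x)→(R,y,S)
state=R head=1 tape=__y[y]_   (R,y)→(R,y,L)
state=R head=0 tape=__[y]y_   (R,y)→(R,y,L)
state=R head=-1 tape=_[_]yy_   (R,_)→(Q,z,S)
state=Q head=-1 tape=_[z]yy_   (Q,z)→(P,x,L)
state=P head=-2 tape=[_]xyy_   (P,_)→(Q,_,R)
state=Q head=-1 tape=_[x]yy_   (Q,x)→(P,z,R)
state=P head=0 tape=_z[y]y_   (P,y)→(Q,x,L)
state=Q head=-1 tape=_[z]xy_   (Q,z)→(P,x,L)
state=P head=-2 tape=[_]xxy_   (P,_)→(Q,_,R)
state=Q head=-1 tape=_[x]xy_   (Q,x)→(P,z,R)
state=P head=0 tape=_z[x]y_   (P,x)→(R,x,R)
state=R head=1 tape=_zx[y]_   (R,y)→(R,y,L)
state=R head=0 tape=_z[x]y_   (R,x)→(P,_,S)
state=P head=0 tape=_z[_]y_   (P,_)→(Q,_,R)
state=Q head=1 tape=_z_[y]_   (Q,y)→(S,y,R)
state=S head=2 tape=_z_y[_]   (S,_)→(P,z,L)
state=P head=1 tape=_z_[y]z   (P,y)→(Q,x,L)
state=Q head=0 tape=_z[_]xz
The non-blank tape span at halt is z_xz.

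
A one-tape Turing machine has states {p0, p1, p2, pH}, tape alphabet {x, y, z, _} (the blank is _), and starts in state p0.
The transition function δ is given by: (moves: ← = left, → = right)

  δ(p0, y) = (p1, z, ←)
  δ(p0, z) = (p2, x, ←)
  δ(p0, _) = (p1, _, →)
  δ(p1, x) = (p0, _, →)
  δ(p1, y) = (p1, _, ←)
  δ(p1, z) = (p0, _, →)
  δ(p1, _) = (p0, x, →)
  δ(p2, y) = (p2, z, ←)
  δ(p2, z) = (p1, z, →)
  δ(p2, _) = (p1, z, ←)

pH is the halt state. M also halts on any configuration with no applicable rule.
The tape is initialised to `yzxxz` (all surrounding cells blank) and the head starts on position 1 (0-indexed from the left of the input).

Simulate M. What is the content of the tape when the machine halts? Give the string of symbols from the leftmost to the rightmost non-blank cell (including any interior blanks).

xxzxxxz

state=p0 head=1 tape=__y[z]xxz   (p0,z)→(p2,x,←)
state=p2 head=0 tape=__[y]xxxz   (p2,y)→(p2,z,←)
state=p2 head=-1 tape=_[_]zxxxz   (p2,_)→(p1,z,←)
state=p1 head=-2 tape=[_]zzxxxz   (p1,_)→(p0,x,→)
state=p0 head=-1 tape=x[z]zxxxz   (p0,z)→(p2,x,←)
state=p2 head=-2 tape=[x]xzxxxz
The non-blank tape span at halt is xxzxxxz.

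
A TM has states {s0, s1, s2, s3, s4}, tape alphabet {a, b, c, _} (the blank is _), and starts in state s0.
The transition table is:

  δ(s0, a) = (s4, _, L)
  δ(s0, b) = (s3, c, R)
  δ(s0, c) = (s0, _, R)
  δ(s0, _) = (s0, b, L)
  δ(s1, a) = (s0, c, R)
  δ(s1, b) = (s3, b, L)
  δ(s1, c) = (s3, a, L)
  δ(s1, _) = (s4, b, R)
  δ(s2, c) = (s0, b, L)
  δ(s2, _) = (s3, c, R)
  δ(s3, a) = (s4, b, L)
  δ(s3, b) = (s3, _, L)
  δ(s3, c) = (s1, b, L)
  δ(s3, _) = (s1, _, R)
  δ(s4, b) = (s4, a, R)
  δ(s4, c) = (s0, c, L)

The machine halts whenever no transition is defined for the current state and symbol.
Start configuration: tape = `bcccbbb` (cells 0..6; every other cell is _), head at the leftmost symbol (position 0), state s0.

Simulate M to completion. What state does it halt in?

s4

s0 | _[b]cccbbb   read b → write c, move R, go to s3
s3 | _c[c]ccbbb   read c → write b, move L, go to s1
s1 | _[c]bccbbb   read c → write a, move L, go to s3
s3 | [_]abccbbb   read _ → write _, move R, go to s1
s1 | _[a]bccbbb   read a → write c, move R, go to s0
s0 | _c[b]ccbbb   read b → write c, move R, go to s3
s3 | _cc[c]cbbb   read c → write b, move L, go to s1
s1 | _c[c]bcbbb   read c → write a, move L, go to s3
s3 | _[c]abcbbb   read c → write b, move L, go to s1
s1 | [_]babcbbb   read _ → write b, move R, go to s4
s4 | b[b]abcbbb   read b → write a, move R, go to s4
s4 | ba[a]bcbbb
No transition is defined for (s4, a); M halts in state s4.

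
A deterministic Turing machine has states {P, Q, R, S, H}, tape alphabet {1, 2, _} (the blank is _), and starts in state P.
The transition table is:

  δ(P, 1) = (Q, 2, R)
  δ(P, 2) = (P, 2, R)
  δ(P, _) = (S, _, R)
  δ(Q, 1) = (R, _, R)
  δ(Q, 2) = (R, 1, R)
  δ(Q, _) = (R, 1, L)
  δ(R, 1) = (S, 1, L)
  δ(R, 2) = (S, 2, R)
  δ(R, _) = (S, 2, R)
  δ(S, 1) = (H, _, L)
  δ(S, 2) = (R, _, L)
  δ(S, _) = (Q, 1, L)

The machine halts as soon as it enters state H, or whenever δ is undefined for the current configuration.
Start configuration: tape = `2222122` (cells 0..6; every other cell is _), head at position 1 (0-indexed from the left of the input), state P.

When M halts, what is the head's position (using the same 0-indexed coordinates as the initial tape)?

P | 2[2]22122_   read 2 → write 2, move R, go to P
P | 22[2]2122_   read 2 → write 2, move R, go to P
P | 222[2]122_   read 2 → write 2, move R, go to P
P | 2222[1]22_   read 1 → write 2, move R, go to Q
Q | 22222[2]2_   read 2 → write 1, move R, go to R
R | 222221[2]_   read 2 → write 2, move R, go to S
S | 2222212[_]   read _ → write 1, move L, go to Q
Q | 222221[2]1   read 2 → write 1, move R, go to R
R | 2222211[1]   read 1 → write 1, move L, go to S
S | 222221[1]1   read 1 → write _, move L, go to H
H | 22222[1]_1
At halt the head is at cell 5.

5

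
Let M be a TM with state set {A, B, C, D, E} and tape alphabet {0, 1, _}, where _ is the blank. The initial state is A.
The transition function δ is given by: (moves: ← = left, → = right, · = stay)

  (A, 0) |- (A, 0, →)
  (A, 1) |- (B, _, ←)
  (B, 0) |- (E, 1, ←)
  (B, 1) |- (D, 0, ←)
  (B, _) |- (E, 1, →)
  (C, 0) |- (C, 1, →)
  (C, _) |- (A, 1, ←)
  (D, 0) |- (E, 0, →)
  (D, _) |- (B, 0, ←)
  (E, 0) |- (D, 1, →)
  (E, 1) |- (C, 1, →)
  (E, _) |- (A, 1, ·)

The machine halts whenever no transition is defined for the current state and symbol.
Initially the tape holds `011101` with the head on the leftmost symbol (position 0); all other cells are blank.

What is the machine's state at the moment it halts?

C

A | ____[0]11101   read 0 → write 0, move →, go to A
A | ____0[1]1101   read 1 → write _, move ←, go to B
B | ____[0]_1101   read 0 → write 1, move ←, go to E
E | ___[_]1_1101   read _ → write 1, move ·, go to A
A | ___[1]1_1101   read 1 → write _, move ←, go to B
B | __[_]_1_1101   read _ → write 1, move →, go to E
E | __1[_]1_1101   read _ → write 1, move ·, go to A
A | __1[1]1_1101   read 1 → write _, move ←, go to B
B | __[1]_1_1101   read 1 → write 0, move ←, go to D
D | _[_]0_1_1101   read _ → write 0, move ←, go to B
B | [_]00_1_1101   read _ → write 1, move →, go to E
E | 1[0]0_1_1101   read 0 → write 1, move →, go to D
D | 11[0]_1_1101   read 0 → write 0, move →, go to E
E | 110[_]1_1101   read _ → write 1, move ·, go to A
A | 110[1]1_1101   read 1 → write _, move ←, go to B
B | 11[0]_1_1101   read 0 → write 1, move ←, go to E
E | 1[1]1_1_1101   read 1 → write 1, move →, go to C
C | 11[1]_1_1101
No transition is defined for (C, 1); M halts in state C.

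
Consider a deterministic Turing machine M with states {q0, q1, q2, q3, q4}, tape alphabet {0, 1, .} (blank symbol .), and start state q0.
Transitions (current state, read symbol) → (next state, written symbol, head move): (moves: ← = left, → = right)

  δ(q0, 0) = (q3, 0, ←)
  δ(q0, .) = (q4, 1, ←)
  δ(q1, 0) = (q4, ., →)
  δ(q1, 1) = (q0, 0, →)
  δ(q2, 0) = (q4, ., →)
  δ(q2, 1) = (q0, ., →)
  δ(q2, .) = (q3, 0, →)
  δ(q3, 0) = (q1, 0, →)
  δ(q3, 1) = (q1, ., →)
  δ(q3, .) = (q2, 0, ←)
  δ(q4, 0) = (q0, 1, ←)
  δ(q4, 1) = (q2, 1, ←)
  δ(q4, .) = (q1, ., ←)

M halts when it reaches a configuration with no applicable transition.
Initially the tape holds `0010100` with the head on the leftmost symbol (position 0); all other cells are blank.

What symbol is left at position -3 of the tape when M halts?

q0 | ....[0]010100   read 0 → write 0, move ←, go to q3
q3 | ...[.]0010100   read . → write 0, move ←, go to q2
q2 | ..[.]00010100   read . → write 0, move →, go to q3
q3 | ..0[0]0010100   read 0 → write 0, move →, go to q1
q1 | ..00[0]010100   read 0 → write ., move →, go to q4
q4 | ..00.[0]10100   read 0 → write 1, move ←, go to q0
q0 | ..00[.]110100   read . → write 1, move ←, go to q4
q4 | ..0[0]1110100   read 0 → write 1, move ←, go to q0
q0 | ..[0]11110100   read 0 → write 0, move ←, go to q3
q3 | .[.]011110100   read . → write 0, move ←, go to q2
q2 | [.]0011110100   read . → write 0, move →, go to q3
q3 | 0[0]011110100   read 0 → write 0, move →, go to q1
q1 | 00[0]11110100   read 0 → write ., move →, go to q4
q4 | 00.[1]1110100   read 1 → write 1, move ←, go to q2
q2 | 00[.]11110100   read . → write 0, move →, go to q3
q3 | 000[1]1110100   read 1 → write ., move →, go to q1
q1 | 000.[1]110100   read 1 → write 0, move →, go to q0
q0 | 000.0[1]10100
Cell -3 holds 0 when M halts.

0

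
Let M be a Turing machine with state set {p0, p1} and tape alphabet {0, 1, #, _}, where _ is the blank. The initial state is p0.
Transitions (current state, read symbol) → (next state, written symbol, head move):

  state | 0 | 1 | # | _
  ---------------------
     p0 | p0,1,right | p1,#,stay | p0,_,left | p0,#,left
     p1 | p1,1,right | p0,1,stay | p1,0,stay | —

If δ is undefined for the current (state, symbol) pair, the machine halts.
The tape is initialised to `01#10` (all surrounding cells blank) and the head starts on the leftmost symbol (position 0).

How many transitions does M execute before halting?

11

state=p0 head=0 tape=[0]1#10_   (p0,0)→(p0,1,right)
state=p0 head=1 tape=1[1]#10_   (p0,1)→(p1,#,stay)
state=p1 head=1 tape=1[#]#10_   (p1,#)→(p1,0,stay)
state=p1 head=1 tape=1[0]#10_   (p1,0)→(p1,1,right)
state=p1 head=2 tape=11[#]10_   (p1,#)→(p1,0,stay)
state=p1 head=2 tape=11[0]10_   (p1,0)→(p1,1,right)
state=p1 head=3 tape=111[1]0_   (p1,1)→(p0,1,stay)
state=p0 head=3 tape=111[1]0_   (p0,1)→(p1,#,stay)
state=p1 head=3 tape=111[#]0_   (p1,#)→(p1,0,stay)
state=p1 head=3 tape=111[0]0_   (p1,0)→(p1,1,right)
state=p1 head=4 tape=1111[0]_   (p1,0)→(p1,1,right)
state=p1 head=5 tape=11111[_]
M halts after 11 transitions.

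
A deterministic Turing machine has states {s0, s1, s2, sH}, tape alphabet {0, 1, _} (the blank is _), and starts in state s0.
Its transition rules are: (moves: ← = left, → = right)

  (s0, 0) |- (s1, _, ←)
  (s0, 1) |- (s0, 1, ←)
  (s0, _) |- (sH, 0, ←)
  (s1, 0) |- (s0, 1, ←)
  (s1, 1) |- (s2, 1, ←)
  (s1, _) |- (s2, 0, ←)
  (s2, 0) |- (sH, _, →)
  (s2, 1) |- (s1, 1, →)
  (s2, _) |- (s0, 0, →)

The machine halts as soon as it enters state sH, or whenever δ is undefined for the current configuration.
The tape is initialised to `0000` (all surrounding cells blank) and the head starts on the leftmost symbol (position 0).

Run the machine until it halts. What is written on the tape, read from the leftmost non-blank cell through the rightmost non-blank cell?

s0 | ____[0]000   read 0 → write _, move ←, go to s1
s1 | ___[_]_000   read _ → write 0, move ←, go to s2
s2 | __[_]0_000   read _ → write 0, move →, go to s0
s0 | __0[0]_000   read 0 → write _, move ←, go to s1
s1 | __[0]__000   read 0 → write 1, move ←, go to s0
s0 | _[_]1__000   read _ → write 0, move ←, go to sH
sH | [_]01__000
The non-blank tape span at halt is 01__000.

01__000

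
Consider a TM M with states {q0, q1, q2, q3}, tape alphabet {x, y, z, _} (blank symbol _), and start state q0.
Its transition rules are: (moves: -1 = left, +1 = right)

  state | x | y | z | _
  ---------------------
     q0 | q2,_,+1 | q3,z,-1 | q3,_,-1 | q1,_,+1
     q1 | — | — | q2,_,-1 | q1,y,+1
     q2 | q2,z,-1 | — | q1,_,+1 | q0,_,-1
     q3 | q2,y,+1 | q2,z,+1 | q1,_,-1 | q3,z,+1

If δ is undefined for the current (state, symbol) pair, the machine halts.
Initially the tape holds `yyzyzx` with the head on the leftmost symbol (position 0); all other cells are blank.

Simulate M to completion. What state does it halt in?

state=q0 head=0 tape=___[y]yzyzx   (q0,y)→(q3,z,-1)
state=q3 head=-1 tape=__[_]zyzyzx   (q3,_)→(q3,z,+1)
state=q3 head=0 tape=__z[z]yzyzx   (q3,z)→(q1,_,-1)
state=q1 head=-1 tape=__[z]_yzyzx   (q1,z)→(q2,_,-1)
state=q2 head=-2 tape=_[_]__yzyzx   (q2,_)→(q0,_,-1)
state=q0 head=-3 tape=[_]___yzyzx   (q0,_)→(q1,_,+1)
state=q1 head=-2 tape=_[_]__yzyzx   (q1,_)→(q1,y,+1)
state=q1 head=-1 tape=_y[_]_yzyzx   (q1,_)→(q1,y,+1)
state=q1 head=0 tape=_yy[_]yzyzx   (q1,_)→(q1,y,+1)
state=q1 head=1 tape=_yyy[y]zyzx
No transition is defined for (q1, y); M halts in state q1.

q1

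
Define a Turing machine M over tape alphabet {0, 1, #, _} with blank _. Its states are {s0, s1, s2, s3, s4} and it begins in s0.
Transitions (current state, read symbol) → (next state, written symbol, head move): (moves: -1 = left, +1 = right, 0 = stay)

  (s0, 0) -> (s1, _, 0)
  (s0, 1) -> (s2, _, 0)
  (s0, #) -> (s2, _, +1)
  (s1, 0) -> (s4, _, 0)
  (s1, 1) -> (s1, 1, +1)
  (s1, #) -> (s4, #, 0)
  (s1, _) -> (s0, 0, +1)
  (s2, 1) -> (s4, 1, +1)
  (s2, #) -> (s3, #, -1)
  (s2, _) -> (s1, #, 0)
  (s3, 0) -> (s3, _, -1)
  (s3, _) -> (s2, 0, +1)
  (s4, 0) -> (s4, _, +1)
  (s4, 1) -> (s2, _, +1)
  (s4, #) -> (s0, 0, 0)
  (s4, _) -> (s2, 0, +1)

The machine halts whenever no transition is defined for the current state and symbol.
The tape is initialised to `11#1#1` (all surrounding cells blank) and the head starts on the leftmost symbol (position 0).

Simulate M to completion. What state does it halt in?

s0

state=s0 head=0 tape=[1]1#1#1_   (s0,1)→(s2,_,0)
state=s2 head=0 tape=[_]1#1#1_   (s2,_)→(s1,#,0)
state=s1 head=0 tape=[#]1#1#1_   (s1,#)→(s4,#,0)
state=s4 head=0 tape=[#]1#1#1_   (s4,#)→(s0,0,0)
state=s0 head=0 tape=[0]1#1#1_   (s0,0)→(s1,_,0)
state=s1 head=0 tape=[_]1#1#1_   (s1,_)→(s0,0,+1)
state=s0 head=1 tape=0[1]#1#1_   (s0,1)→(s2,_,0)
state=s2 head=1 tape=0[_]#1#1_   (s2,_)→(s1,#,0)
state=s1 head=1 tape=0[#]#1#1_   (s1,#)→(s4,#,0)
state=s4 head=1 tape=0[#]#1#1_   (s4,#)→(s0,0,0)
state=s0 head=1 tape=0[0]#1#1_   (s0,0)→(s1,_,0)
state=s1 head=1 tape=0[_]#1#1_   (s1,_)→(s0,0,+1)
state=s0 head=2 tape=00[#]1#1_   (s0,#)→(s2,_,+1)
state=s2 head=3 tape=00_[1]#1_   (s2,1)→(s4,1,+1)
state=s4 head=4 tape=00_1[#]1_   (s4,#)→(s0,0,0)
state=s0 head=4 tape=00_1[0]1_   (s0,0)→(s1,_,0)
state=s1 head=4 tape=00_1[_]1_   (s1,_)→(s0,0,+1)
state=s0 head=5 tape=00_10[1]_   (s0,1)→(s2,_,0)
state=s2 head=5 tape=00_10[_]_   (s2,_)→(s1,#,0)
state=s1 head=5 tape=00_10[#]_   (s1,#)→(s4,#,0)
state=s4 head=5 tape=00_10[#]_   (s4,#)→(s0,0,0)
state=s0 head=5 tape=00_10[0]_   (s0,0)→(s1,_,0)
state=s1 head=5 tape=00_10[_]_   (s1,_)→(s0,0,+1)
state=s0 head=6 tape=00_100[_]
No transition is defined for (s0, _); M halts in state s0.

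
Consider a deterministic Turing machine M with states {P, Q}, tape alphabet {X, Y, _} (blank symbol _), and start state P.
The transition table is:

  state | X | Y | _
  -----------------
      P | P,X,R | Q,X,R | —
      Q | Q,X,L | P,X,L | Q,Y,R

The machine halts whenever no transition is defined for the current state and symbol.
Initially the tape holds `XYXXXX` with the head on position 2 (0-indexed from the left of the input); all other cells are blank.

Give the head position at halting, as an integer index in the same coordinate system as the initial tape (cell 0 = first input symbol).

6

state=P head=2 tape=XY[X]XXX_   (P,X)→(P,X,R)
state=P head=3 tape=XYX[X]XX_   (P,X)→(P,X,R)
state=P head=4 tape=XYXX[X]X_   (P,X)→(P,X,R)
state=P head=5 tape=XYXXX[X]_   (P,X)→(P,X,R)
state=P head=6 tape=XYXXXX[_]
At halt the head is at cell 6.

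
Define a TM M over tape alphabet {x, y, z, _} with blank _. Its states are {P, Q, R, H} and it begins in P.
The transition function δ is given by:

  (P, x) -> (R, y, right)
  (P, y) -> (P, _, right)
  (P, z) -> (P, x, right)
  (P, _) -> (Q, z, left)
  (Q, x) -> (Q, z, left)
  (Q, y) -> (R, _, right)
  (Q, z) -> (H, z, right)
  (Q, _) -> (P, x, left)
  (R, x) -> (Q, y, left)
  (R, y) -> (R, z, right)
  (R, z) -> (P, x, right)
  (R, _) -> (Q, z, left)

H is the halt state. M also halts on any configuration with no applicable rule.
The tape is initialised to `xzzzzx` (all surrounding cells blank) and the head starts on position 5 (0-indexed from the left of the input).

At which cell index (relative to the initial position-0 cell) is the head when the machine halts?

6

P | xzzzz[x]_____   read x → write y, move right, go to R
R | xzzzzy[_]____   read _ → write z, move left, go to Q
Q | xzzzz[y]z____   read y → write _, move right, go to R
R | xzzzz_[z]____   read z → write x, move right, go to P
P | xzzzz_x[_]___   read _ → write z, move left, go to Q
Q | xzzzz_[x]z___   read x → write z, move left, go to Q
Q | xzzzz[_]zz___   read _ → write x, move left, go to P
P | xzzz[z]xzz___   read z → write x, move right, go to P
P | xzzzx[x]zz___   read x → write y, move right, go to R
R | xzzzxy[z]z___   read z → write x, move right, go to P
P | xzzzxyx[z]___   read z → write x, move right, go to P
P | xzzzxyxx[_]__   read _ → write z, move left, go to Q
Q | xzzzxyx[x]z__   read x → write z, move left, go to Q
Q | xzzzxy[x]zz__   read x → write z, move left, go to Q
Q | xzzzx[y]zzz__   read y → write _, move right, go to R
R | xzzzx_[z]zz__   read z → write x, move right, go to P
P | xzzzx_x[z]z__   read z → write x, move right, go to P
P | xzzzx_xx[z]__   read z → write x, move right, go to P
P | xzzzx_xxx[_]_   read _ → write z, move left, go to Q
Q | xzzzx_xx[x]z_   read x → write z, move left, go to Q
Q | xzzzx_x[x]zz_   read x → write z, move left, go to Q
Q | xzzzx_[x]zzz_   read x → write z, move left, go to Q
Q | xzzzx[_]zzzz_   read _ → write x, move left, go to P
P | xzzz[x]xzzzz_   read x → write y, move right, go to R
R | xzzzy[x]zzzz_   read x → write y, move left, go to Q
Q | xzzz[y]yzzzz_   read y → write _, move right, go to R
R | xzzz_[y]zzzz_   read y → write z, move right, go to R
R | xzzz_z[z]zzz_   read z → write x, move right, go to P
P | xzzz_zx[z]zz_   read z → write x, move right, go to P
P | xzzz_zxx[z]z_   read z → write x, move right, go to P
P | xzzz_zxxx[z]_   read z → write x, move right, go to P
P | xzzz_zxxxx[_]   read _ → write z, move left, go to Q
Q | xzzz_zxxx[x]z   read x → write z, move left, go to Q
Q | xzzz_zxx[x]zz   read x → write z, move left, go to Q
Q | xzzz_zx[x]zzz   read x → write z, move left, go to Q
Q | xzzz_z[x]zzzz   read x → write z, move left, go to Q
Q | xzzz_[z]zzzzz   read z → write z, move right, go to H
H | xzzz_z[z]zzzz
At halt the head is at cell 6.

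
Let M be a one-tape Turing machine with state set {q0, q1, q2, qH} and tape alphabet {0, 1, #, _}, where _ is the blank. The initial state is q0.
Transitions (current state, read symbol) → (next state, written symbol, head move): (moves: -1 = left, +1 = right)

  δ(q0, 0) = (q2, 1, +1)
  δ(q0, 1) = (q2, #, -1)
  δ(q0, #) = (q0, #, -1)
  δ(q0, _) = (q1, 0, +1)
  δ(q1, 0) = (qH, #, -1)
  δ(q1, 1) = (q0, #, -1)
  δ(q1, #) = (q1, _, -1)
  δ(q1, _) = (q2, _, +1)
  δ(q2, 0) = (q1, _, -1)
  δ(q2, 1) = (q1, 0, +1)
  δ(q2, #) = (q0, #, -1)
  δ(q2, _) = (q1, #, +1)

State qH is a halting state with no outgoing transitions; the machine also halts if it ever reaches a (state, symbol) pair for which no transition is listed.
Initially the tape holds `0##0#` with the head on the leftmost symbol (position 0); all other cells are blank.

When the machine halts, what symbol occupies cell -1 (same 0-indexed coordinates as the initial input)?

state=q0 head=0 tape=__[0]##0#   (q0,0)→(q2,1,+1)
state=q2 head=1 tape=__1[#]#0#   (q2,#)→(q0,#,-1)
state=q0 head=0 tape=__[1]##0#   (q0,1)→(q2,#,-1)
state=q2 head=-1 tape=_[_]###0#   (q2,_)→(q1,#,+1)
state=q1 head=0 tape=_#[#]##0#   (q1,#)→(q1,_,-1)
state=q1 head=-1 tape=_[#]_##0#   (q1,#)→(q1,_,-1)
state=q1 head=-2 tape=[_]__##0#   (q1,_)→(q2,_,+1)
state=q2 head=-1 tape=_[_]_##0#   (q2,_)→(q1,#,+1)
state=q1 head=0 tape=_#[_]##0#   (q1,_)→(q2,_,+1)
state=q2 head=1 tape=_#_[#]#0#   (q2,#)→(q0,#,-1)
state=q0 head=0 tape=_#[_]##0#   (q0,_)→(q1,0,+1)
state=q1 head=1 tape=_#0[#]#0#   (q1,#)→(q1,_,-1)
state=q1 head=0 tape=_#[0]_#0#   (q1,0)→(qH,#,-1)
state=qH head=-1 tape=_[#]#_#0#
Cell -1 holds # when M halts.

#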